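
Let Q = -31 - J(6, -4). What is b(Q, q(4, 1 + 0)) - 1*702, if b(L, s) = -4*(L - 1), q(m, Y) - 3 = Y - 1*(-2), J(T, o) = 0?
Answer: -574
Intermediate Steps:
q(m, Y) = 5 + Y (q(m, Y) = 3 + (Y - 1*(-2)) = 3 + (Y + 2) = 3 + (2 + Y) = 5 + Y)
Q = -31 (Q = -31 - 1*0 = -31 + 0 = -31)
b(L, s) = 4 - 4*L (b(L, s) = -4*(-1 + L) = 4 - 4*L)
b(Q, q(4, 1 + 0)) - 1*702 = (4 - 4*(-31)) - 1*702 = (4 + 124) - 702 = 128 - 702 = -574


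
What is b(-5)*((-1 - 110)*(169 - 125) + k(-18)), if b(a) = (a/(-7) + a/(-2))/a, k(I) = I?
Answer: 22059/7 ≈ 3151.3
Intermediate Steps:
b(a) = -9/14 (b(a) = (a*(-⅐) + a*(-½))/a = (-a/7 - a/2)/a = (-9*a/14)/a = -9/14)
b(-5)*((-1 - 110)*(169 - 125) + k(-18)) = -9*((-1 - 110)*(169 - 125) - 18)/14 = -9*(-111*44 - 18)/14 = -9*(-4884 - 18)/14 = -9/14*(-4902) = 22059/7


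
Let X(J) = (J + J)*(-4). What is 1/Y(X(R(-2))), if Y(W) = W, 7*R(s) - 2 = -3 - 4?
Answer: 7/40 ≈ 0.17500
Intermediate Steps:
R(s) = -5/7 (R(s) = 2/7 + (-3 - 4)/7 = 2/7 + (⅐)*(-7) = 2/7 - 1 = -5/7)
X(J) = -8*J (X(J) = (2*J)*(-4) = -8*J)
1/Y(X(R(-2))) = 1/(-8*(-5/7)) = 1/(40/7) = 7/40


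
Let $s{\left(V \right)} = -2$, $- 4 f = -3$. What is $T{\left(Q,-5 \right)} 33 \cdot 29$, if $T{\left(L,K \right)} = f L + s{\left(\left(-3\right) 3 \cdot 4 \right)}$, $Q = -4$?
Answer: $-4785$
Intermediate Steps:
$f = \frac{3}{4}$ ($f = \left(- \frac{1}{4}\right) \left(-3\right) = \frac{3}{4} \approx 0.75$)
$T{\left(L,K \right)} = -2 + \frac{3 L}{4}$ ($T{\left(L,K \right)} = \frac{3 L}{4} - 2 = -2 + \frac{3 L}{4}$)
$T{\left(Q,-5 \right)} 33 \cdot 29 = \left(-2 + \frac{3}{4} \left(-4\right)\right) 33 \cdot 29 = \left(-2 - 3\right) 33 \cdot 29 = \left(-5\right) 33 \cdot 29 = \left(-165\right) 29 = -4785$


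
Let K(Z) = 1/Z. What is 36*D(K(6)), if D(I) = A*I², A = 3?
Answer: 3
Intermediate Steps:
D(I) = 3*I²
36*D(K(6)) = 36*(3*(1/6)²) = 36*(3*(⅙)²) = 36*(3*(1/36)) = 36*(1/12) = 3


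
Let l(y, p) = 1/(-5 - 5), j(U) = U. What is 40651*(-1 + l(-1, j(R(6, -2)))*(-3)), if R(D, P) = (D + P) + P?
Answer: -284557/10 ≈ -28456.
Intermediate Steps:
R(D, P) = D + 2*P
l(y, p) = -1/10 (l(y, p) = 1/(-10) = -1/10)
40651*(-1 + l(-1, j(R(6, -2)))*(-3)) = 40651*(-1 - 1/10*(-3)) = 40651*(-1 + 3/10) = 40651*(-7/10) = -284557/10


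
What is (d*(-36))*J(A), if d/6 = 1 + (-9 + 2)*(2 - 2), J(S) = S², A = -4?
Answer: -3456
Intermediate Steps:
d = 6 (d = 6*(1 + (-9 + 2)*(2 - 2)) = 6*(1 - 7*0) = 6*(1 + 0) = 6*1 = 6)
(d*(-36))*J(A) = (6*(-36))*(-4)² = -216*16 = -3456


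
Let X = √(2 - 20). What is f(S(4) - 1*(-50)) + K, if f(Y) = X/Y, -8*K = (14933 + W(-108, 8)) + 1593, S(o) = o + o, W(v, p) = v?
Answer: -8209/4 + 3*I*√2/58 ≈ -2052.3 + 0.073149*I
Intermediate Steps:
X = 3*I*√2 (X = √(-18) = 3*I*√2 ≈ 4.2426*I)
S(o) = 2*o
K = -8209/4 (K = -((14933 - 108) + 1593)/8 = -(14825 + 1593)/8 = -⅛*16418 = -8209/4 ≈ -2052.3)
f(Y) = 3*I*√2/Y (f(Y) = (3*I*√2)/Y = 3*I*√2/Y)
f(S(4) - 1*(-50)) + K = 3*I*√2/(2*4 - 1*(-50)) - 8209/4 = 3*I*√2/(8 + 50) - 8209/4 = 3*I*√2/58 - 8209/4 = -8209/4 + 3*I*√2/58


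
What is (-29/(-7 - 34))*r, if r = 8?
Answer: 232/41 ≈ 5.6585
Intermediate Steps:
(-29/(-7 - 34))*r = (-29/(-7 - 34))*8 = (-29/(-41))*8 = -1/41*(-29)*8 = (29/41)*8 = 232/41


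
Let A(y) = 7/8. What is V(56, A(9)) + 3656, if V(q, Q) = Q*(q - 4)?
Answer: 7403/2 ≈ 3701.5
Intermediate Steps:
A(y) = 7/8 (A(y) = 7*(⅛) = 7/8)
V(q, Q) = Q*(-4 + q)
V(56, A(9)) + 3656 = 7*(-4 + 56)/8 + 3656 = (7/8)*52 + 3656 = 91/2 + 3656 = 7403/2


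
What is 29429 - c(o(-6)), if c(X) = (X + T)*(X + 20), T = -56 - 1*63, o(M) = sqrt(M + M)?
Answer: 31821 + 198*I*sqrt(3) ≈ 31821.0 + 342.95*I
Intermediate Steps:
o(M) = sqrt(2)*sqrt(M) (o(M) = sqrt(2*M) = sqrt(2)*sqrt(M))
T = -119 (T = -56 - 63 = -119)
c(X) = (-119 + X)*(20 + X) (c(X) = (X - 119)*(X + 20) = (-119 + X)*(20 + X))
29429 - c(o(-6)) = 29429 - (-2380 + (sqrt(2)*sqrt(-6))**2 - 99*sqrt(2)*sqrt(-6)) = 29429 - (-2380 + (sqrt(2)*(I*sqrt(6)))**2 - 99*sqrt(2)*I*sqrt(6)) = 29429 - (-2380 + (2*I*sqrt(3))**2 - 198*I*sqrt(3)) = 29429 - (-2380 - 12 - 198*I*sqrt(3)) = 29429 - (-2392 - 198*I*sqrt(3)) = 29429 + (2392 + 198*I*sqrt(3)) = 31821 + 198*I*sqrt(3)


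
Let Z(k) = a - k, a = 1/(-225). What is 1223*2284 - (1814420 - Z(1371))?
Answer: 219946724/225 ≈ 9.7754e+5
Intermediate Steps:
a = -1/225 ≈ -0.0044444
Z(k) = -1/225 - k
1223*2284 - (1814420 - Z(1371)) = 1223*2284 - (1814420 - (-1/225 - 1*1371)) = 2793332 - (1814420 - (-1/225 - 1371)) = 2793332 - (1814420 - 1*(-308476/225)) = 2793332 - (1814420 + 308476/225) = 2793332 - 1*408552976/225 = 2793332 - 408552976/225 = 219946724/225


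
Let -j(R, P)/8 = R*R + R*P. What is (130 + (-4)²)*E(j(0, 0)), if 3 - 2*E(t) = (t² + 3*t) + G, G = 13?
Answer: -730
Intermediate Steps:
j(R, P) = -8*R² - 8*P*R (j(R, P) = -8*(R*R + R*P) = -8*(R² + P*R) = -8*R² - 8*P*R)
E(t) = -5 - 3*t/2 - t²/2 (E(t) = 3/2 - ((t² + 3*t) + 13)/2 = 3/2 - (13 + t² + 3*t)/2 = 3/2 + (-13/2 - 3*t/2 - t²/2) = -5 - 3*t/2 - t²/2)
(130 + (-4)²)*E(j(0, 0)) = (130 + (-4)²)*(-5 - (-12)*0*(0 + 0) - (-8*0*(0 + 0))²/2) = (130 + 16)*(-5 - (-12)*0*0 - (-8*0*0)²/2) = 146*(-5 - 3/2*0 - ½*0²) = 146*(-5 + 0 - ½*0) = 146*(-5 + 0 + 0) = 146*(-5) = -730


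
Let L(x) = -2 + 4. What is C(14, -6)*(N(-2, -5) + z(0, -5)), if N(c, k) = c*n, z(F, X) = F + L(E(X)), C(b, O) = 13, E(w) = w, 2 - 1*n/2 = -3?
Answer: -234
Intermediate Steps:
n = 10 (n = 4 - 2*(-3) = 4 + 6 = 10)
L(x) = 2
z(F, X) = 2 + F (z(F, X) = F + 2 = 2 + F)
N(c, k) = 10*c (N(c, k) = c*10 = 10*c)
C(14, -6)*(N(-2, -5) + z(0, -5)) = 13*(10*(-2) + (2 + 0)) = 13*(-20 + 2) = 13*(-18) = -234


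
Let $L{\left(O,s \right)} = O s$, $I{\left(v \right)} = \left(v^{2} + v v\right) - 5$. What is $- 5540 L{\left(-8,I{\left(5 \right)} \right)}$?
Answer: $1994400$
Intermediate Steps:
$I{\left(v \right)} = -5 + 2 v^{2}$ ($I{\left(v \right)} = \left(v^{2} + v^{2}\right) - 5 = 2 v^{2} - 5 = -5 + 2 v^{2}$)
$- 5540 L{\left(-8,I{\left(5 \right)} \right)} = - 5540 \left(- 8 \left(-5 + 2 \cdot 5^{2}\right)\right) = - 5540 \left(- 8 \left(-5 + 2 \cdot 25\right)\right) = - 5540 \left(- 8 \left(-5 + 50\right)\right) = - 5540 \left(\left(-8\right) 45\right) = \left(-5540\right) \left(-360\right) = 1994400$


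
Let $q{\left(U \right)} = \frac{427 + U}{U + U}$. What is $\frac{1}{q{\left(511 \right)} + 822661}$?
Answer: $\frac{73}{60054320} \approx 1.2156 \cdot 10^{-6}$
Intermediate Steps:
$q{\left(U \right)} = \frac{427 + U}{2 U}$
$\frac{1}{q{\left(511 \right)} + 822661} = \frac{1}{\frac{427 + 511}{2 \cdot 511} + 822661} = \frac{1}{\frac{1}{2} \cdot \frac{1}{511} \cdot 938 + 822661} = \frac{1}{\frac{67}{73} + 822661} = \frac{1}{\frac{60054320}{73}} = \frac{73}{60054320}$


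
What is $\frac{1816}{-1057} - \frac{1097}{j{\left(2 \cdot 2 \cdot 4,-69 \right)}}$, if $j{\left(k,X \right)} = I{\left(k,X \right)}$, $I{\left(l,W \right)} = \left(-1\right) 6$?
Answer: $\frac{1148633}{6342} \approx 181.12$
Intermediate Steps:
$I{\left(l,W \right)} = -6$
$j{\left(k,X \right)} = -6$
$\frac{1816}{-1057} - \frac{1097}{j{\left(2 \cdot 2 \cdot 4,-69 \right)}} = \frac{1816}{-1057} - \frac{1097}{-6} = 1816 \left(- \frac{1}{1057}\right) - - \frac{1097}{6} = - \frac{1816}{1057} + \frac{1097}{6} = \frac{1148633}{6342}$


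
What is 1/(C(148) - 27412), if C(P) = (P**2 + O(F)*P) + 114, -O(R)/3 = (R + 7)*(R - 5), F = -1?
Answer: 1/10590 ≈ 9.4429e-5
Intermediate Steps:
O(R) = -3*(-5 + R)*(7 + R) (O(R) = -3*(R + 7)*(R - 5) = -3*(7 + R)*(-5 + R) = -3*(-5 + R)*(7 + R))
C(P) = 114 + P**2 + 108*P (C(P) = (P**2 + (105 - 6*(-1) - 3*(-1)**2)*P) + 114 = (P**2 + (105 + 6 - 3*1)*P) + 114 = (P**2 + (105 + 6 - 3)*P) + 114 = (P**2 + 108*P) + 114 = 114 + P**2 + 108*P)
1/(C(148) - 27412) = 1/((114 + 148**2 + 108*148) - 27412) = 1/((114 + 21904 + 15984) - 27412) = 1/(38002 - 27412) = 1/10590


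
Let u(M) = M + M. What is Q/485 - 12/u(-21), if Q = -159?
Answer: -143/3395 ≈ -0.042121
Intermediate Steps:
u(M) = 2*M
Q/485 - 12/u(-21) = -159/485 - 12/(2*(-21)) = -159*1/485 - 12/(-42) = -159/485 - 12*(-1/42) = -159/485 + 2/7 = -143/3395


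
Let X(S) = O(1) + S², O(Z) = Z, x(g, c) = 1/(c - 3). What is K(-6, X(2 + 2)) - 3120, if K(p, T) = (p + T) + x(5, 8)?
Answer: -15544/5 ≈ -3108.8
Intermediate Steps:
x(g, c) = 1/(-3 + c)
X(S) = 1 + S²
K(p, T) = ⅕ + T + p (K(p, T) = (p + T) + 1/(-3 + 8) = (T + p) + 1/5 = (T + p) + ⅕ = ⅕ + T + p)
K(-6, X(2 + 2)) - 3120 = (⅕ + (1 + (2 + 2)²) - 6) - 3120 = (⅕ + (1 + 4²) - 6) - 3120 = (⅕ + (1 + 16) - 6) - 3120 = (⅕ + 17 - 6) - 3120 = 56/5 - 3120 = -15544/5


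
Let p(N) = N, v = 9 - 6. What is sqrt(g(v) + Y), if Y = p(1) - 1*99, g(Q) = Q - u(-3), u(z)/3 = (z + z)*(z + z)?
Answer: I*sqrt(203) ≈ 14.248*I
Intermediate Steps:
v = 3
u(z) = 12*z**2 (u(z) = 3*((z + z)*(z + z)) = 3*((2*z)*(2*z)) = 3*(4*z**2) = 12*z**2)
g(Q) = -108 + Q (g(Q) = Q - 12*(-3)**2 = Q - 12*9 = Q - 1*108 = Q - 108 = -108 + Q)
Y = -98 (Y = 1 - 1*99 = 1 - 99 = -98)
sqrt(g(v) + Y) = sqrt((-108 + 3) - 98) = sqrt(-105 - 98) = sqrt(-203) = I*sqrt(203)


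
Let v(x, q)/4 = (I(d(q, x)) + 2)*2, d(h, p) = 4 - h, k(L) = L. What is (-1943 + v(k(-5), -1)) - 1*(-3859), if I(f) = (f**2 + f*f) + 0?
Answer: 2332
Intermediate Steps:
I(f) = 2*f**2 (I(f) = (f**2 + f**2) + 0 = 2*f**2 + 0 = 2*f**2)
v(x, q) = 16 + 16*(4 - q)**2 (v(x, q) = 4*((2*(4 - q)**2 + 2)*2) = 4*((2 + 2*(4 - q)**2)*2) = 4*(4 + 4*(4 - q)**2) = 16 + 16*(4 - q)**2)
(-1943 + v(k(-5), -1)) - 1*(-3859) = (-1943 + (16 + 16*(-4 - 1)**2)) - 1*(-3859) = (-1943 + (16 + 16*(-5)**2)) + 3859 = (-1943 + (16 + 16*25)) + 3859 = (-1943 + (16 + 400)) + 3859 = (-1943 + 416) + 3859 = -1527 + 3859 = 2332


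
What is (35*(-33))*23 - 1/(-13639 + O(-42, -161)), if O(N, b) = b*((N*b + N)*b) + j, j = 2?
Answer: -4626971705896/174175483 ≈ -26565.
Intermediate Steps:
O(N, b) = 2 + b²*(N + N*b) (O(N, b) = b*((N*b + N)*b) + 2 = b*((N + N*b)*b) + 2 = b*(b*(N + N*b)) + 2 = b²*(N + N*b) + 2 = 2 + b²*(N + N*b))
(35*(-33))*23 - 1/(-13639 + O(-42, -161)) = (35*(-33))*23 - 1/(-13639 + (2 - 42*(-161)² - 42*(-161)³)) = -1155*23 - 1/(-13639 + (2 - 42*25921 - 42*(-4173281))) = -26565 - 1/(-13639 + (2 - 1088682 + 175277802)) = -26565 - 1/(-13639 + 174189122) = -26565 - 1/174175483 = -4626971705896/174175483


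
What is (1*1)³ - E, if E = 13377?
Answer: -13376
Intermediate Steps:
(1*1)³ - E = (1*1)³ - 1*13377 = 1³ - 13377 = 1 - 13377 = -13376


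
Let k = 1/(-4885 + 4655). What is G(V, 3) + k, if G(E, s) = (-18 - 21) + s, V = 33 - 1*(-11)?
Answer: -8281/230 ≈ -36.004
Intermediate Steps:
k = -1/230 (k = 1/(-230) = -1/230 ≈ -0.0043478)
V = 44 (V = 33 + 11 = 44)
G(E, s) = -39 + s
G(V, 3) + k = (-39 + 3) - 1/230 = -36 - 1/230 = -8281/230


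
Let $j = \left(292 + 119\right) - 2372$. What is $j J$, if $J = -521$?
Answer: $1021681$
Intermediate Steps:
$j = -1961$ ($j = 411 - 2372 = -1961$)
$j J = \left(-1961\right) \left(-521\right) = 1021681$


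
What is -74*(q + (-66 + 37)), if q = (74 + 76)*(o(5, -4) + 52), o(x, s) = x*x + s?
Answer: -808154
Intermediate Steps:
o(x, s) = s + x² (o(x, s) = x² + s = s + x²)
q = 10950 (q = (74 + 76)*((-4 + 5²) + 52) = 150*((-4 + 25) + 52) = 150*(21 + 52) = 150*73 = 10950)
-74*(q + (-66 + 37)) = -74*(10950 + (-66 + 37)) = -74*(10950 - 29) = -74*10921 = -808154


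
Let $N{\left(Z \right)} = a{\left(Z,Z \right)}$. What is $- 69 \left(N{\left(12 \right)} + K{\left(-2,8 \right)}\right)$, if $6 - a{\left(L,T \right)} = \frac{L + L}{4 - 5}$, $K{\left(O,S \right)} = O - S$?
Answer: $-1380$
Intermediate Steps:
$a{\left(L,T \right)} = 6 + 2 L$ ($a{\left(L,T \right)} = 6 - \frac{L + L}{4 - 5} = 6 - \frac{2 L}{-1} = 6 - 2 L \left(-1\right) = 6 - - 2 L = 6 + 2 L$)
$N{\left(Z \right)} = 6 + 2 Z$
$- 69 \left(N{\left(12 \right)} + K{\left(-2,8 \right)}\right) = - 69 \left(\left(6 + 2 \cdot 12\right) - 10\right) = - 69 \left(\left(6 + 24\right) - 10\right) = - 69 \left(30 - 10\right) = \left(-69\right) 20 = -1380$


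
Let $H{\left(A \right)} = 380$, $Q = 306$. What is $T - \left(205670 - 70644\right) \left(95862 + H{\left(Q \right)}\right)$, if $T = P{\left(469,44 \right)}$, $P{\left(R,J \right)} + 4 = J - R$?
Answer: $-12995172721$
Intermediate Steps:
$P{\left(R,J \right)} = -4 + J - R$ ($P{\left(R,J \right)} = -4 + \left(J - R\right) = -4 + J - R$)
$T = -429$ ($T = -4 + 44 - 469 = -429$)
$T - \left(205670 - 70644\right) \left(95862 + H{\left(Q \right)}\right) = -429 - \left(205670 - 70644\right) \left(95862 + 380\right) = -429 - 135026 \cdot 96242 = -429 - 12995172292 = -12995172721$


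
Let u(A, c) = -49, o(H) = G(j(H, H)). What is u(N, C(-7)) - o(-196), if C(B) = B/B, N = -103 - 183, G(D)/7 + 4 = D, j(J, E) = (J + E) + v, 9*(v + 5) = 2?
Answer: 24808/9 ≈ 2756.4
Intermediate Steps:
v = -43/9 (v = -5 + (1/9)*2 = -5 + 2/9 = -43/9 ≈ -4.7778)
j(J, E) = -43/9 + E + J (j(J, E) = (J + E) - 43/9 = (E + J) - 43/9 = -43/9 + E + J)
G(D) = -28 + 7*D
o(H) = -553/9 + 14*H (o(H) = -28 + 7*(-43/9 + H + H) = -28 + 7*(-43/9 + 2*H) = -28 + (-301/9 + 14*H) = -553/9 + 14*H)
N = -286
C(B) = 1
u(N, C(-7)) - o(-196) = -49 - (-553/9 + 14*(-196)) = -49 - (-553/9 - 2744) = -49 - 1*(-25249/9) = -49 + 25249/9 = 24808/9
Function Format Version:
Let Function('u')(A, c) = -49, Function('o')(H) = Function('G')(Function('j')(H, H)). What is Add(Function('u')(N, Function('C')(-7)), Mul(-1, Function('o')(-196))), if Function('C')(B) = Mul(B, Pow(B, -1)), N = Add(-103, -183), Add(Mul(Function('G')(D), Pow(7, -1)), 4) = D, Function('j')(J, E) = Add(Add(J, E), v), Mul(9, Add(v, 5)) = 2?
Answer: Rational(24808, 9) ≈ 2756.4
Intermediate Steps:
v = Rational(-43, 9) (v = Add(-5, Mul(Rational(1, 9), 2)) = Add(-5, Rational(2, 9)) = Rational(-43, 9) ≈ -4.7778)
Function('j')(J, E) = Add(Rational(-43, 9), E, J) (Function('j')(J, E) = Add(Add(J, E), Rational(-43, 9)) = Add(Add(E, J), Rational(-43, 9)) = Add(Rational(-43, 9), E, J))
Function('G')(D) = Add(-28, Mul(7, D))
Function('o')(H) = Add(Rational(-553, 9), Mul(14, H)) (Function('o')(H) = Add(-28, Mul(7, Add(Rational(-43, 9), H, H))) = Add(-28, Mul(7, Add(Rational(-43, 9), Mul(2, H)))) = Add(-28, Add(Rational(-301, 9), Mul(14, H))) = Add(Rational(-553, 9), Mul(14, H)))
N = -286
Function('C')(B) = 1
Add(Function('u')(N, Function('C')(-7)), Mul(-1, Function('o')(-196))) = Add(-49, Mul(-1, Add(Rational(-553, 9), Mul(14, -196)))) = Add(-49, Mul(-1, Add(Rational(-553, 9), -2744))) = Add(-49, Mul(-1, Rational(-25249, 9))) = Add(-49, Rational(25249, 9)) = Rational(24808, 9)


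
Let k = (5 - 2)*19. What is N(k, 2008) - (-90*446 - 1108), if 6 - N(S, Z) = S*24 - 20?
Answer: 39906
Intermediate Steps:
k = 57 (k = 3*19 = 57)
N(S, Z) = 26 - 24*S (N(S, Z) = 6 - (S*24 - 20) = 6 - (24*S - 20) = 6 - (-20 + 24*S) = 6 + (20 - 24*S) = 26 - 24*S)
N(k, 2008) - (-90*446 - 1108) = (26 - 24*57) - (-90*446 - 1108) = (26 - 1368) - (-40140 - 1108) = -1342 - 1*(-41248) = -1342 + 41248 = 39906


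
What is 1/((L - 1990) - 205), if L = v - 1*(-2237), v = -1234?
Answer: -1/1192 ≈ -0.00083893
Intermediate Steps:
L = 1003 (L = -1234 - 1*(-2237) = -1234 + 2237 = 1003)
1/((L - 1990) - 205) = 1/((1003 - 1990) - 205) = 1/(-987 - 205) = 1/(-1192) = -1/1192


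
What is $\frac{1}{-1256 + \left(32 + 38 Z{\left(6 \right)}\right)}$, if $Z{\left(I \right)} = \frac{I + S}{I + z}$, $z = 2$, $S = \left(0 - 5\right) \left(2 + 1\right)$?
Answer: $- \frac{4}{5067} \approx -0.00078942$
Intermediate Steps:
$S = -15$ ($S = \left(-5\right) 3 = -15$)
$Z{\left(I \right)} = \frac{-15 + I}{2 + I}$ ($Z{\left(I \right)} = \frac{I - 15}{I + 2} = \frac{-15 + I}{2 + I}$)
$\frac{1}{-1256 + \left(32 + 38 Z{\left(6 \right)}\right)} = \frac{1}{-1256 + \left(32 + 38 \frac{-15 + 6}{2 + 6}\right)} = \frac{1}{-1256 + \left(32 + 38 \cdot \frac{1}{8} \left(-9\right)\right)} = \frac{1}{-1256 + \left(32 + 38 \left(- \frac{9}{8}\right)\right)} = \frac{1}{-1256 + \left(32 - \frac{171}{4}\right)} = \frac{1}{-1256 - \frac{43}{4}} = \frac{1}{- \frac{5067}{4}} = - \frac{4}{5067}$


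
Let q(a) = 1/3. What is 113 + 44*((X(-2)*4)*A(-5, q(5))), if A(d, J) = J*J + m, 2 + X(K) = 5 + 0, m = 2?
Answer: 3683/3 ≈ 1227.7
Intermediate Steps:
q(a) = ⅓
X(K) = 3 (X(K) = -2 + (5 + 0) = -2 + 5 = 3)
A(d, J) = 2 + J² (A(d, J) = J*J + 2 = J² + 2 = 2 + J²)
113 + 44*((X(-2)*4)*A(-5, q(5))) = 113 + 44*((3*4)*(2 + (⅓)²)) = 113 + 44*(12*(2 + ⅑)) = 113 + 44*(12*(19/9)) = 113 + 44*(76/3) = 113 + 3344/3 = 3683/3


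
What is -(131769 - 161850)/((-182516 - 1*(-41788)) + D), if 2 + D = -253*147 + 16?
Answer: -30081/177905 ≈ -0.16908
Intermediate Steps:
D = -37177 (D = -2 + (-253*147 + 16) = -2 + (-37191 + 16) = -2 - 37175 = -37177)
-(131769 - 161850)/((-182516 - 1*(-41788)) + D) = -(131769 - 161850)/((-182516 - 1*(-41788)) - 37177) = -(-30081)/((-182516 + 41788) - 37177) = -(-30081)/(-140728 - 37177) = -(-30081)/(-177905) = -(-30081)*(-1)/177905 = -1*30081/177905 = -30081/177905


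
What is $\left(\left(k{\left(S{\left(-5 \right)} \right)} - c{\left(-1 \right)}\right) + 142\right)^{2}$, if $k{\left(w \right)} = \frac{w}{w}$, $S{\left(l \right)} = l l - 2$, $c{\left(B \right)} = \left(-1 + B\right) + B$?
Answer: $21316$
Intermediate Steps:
$c{\left(B \right)} = -1 + 2 B$
$S{\left(l \right)} = -2 + l^{2}$ ($S{\left(l \right)} = l^{2} - 2 = -2 + l^{2}$)
$k{\left(w \right)} = 1$
$\left(\left(k{\left(S{\left(-5 \right)} \right)} - c{\left(-1 \right)}\right) + 142\right)^{2} = \left(\left(1 - \left(-1 + 2 \left(-1\right)\right)\right) + 142\right)^{2} = \left(\left(1 - \left(-1 - 2\right)\right) + 142\right)^{2} = \left(\left(1 - -3\right) + 142\right)^{2} = \left(\left(1 + 3\right) + 142\right)^{2} = \left(4 + 142\right)^{2} = 146^{2} = 21316$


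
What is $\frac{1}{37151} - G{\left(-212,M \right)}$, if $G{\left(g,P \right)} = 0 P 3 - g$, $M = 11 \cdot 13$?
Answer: $- \frac{7876011}{37151} \approx -212.0$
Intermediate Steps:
$M = 143$
$G{\left(g,P \right)} = - g$ ($G{\left(g,P \right)} = 0 \cdot 3 - g = 0 - g = - g$)
$\frac{1}{37151} - G{\left(-212,M \right)} = \frac{1}{37151} - \left(-1\right) \left(-212\right) = \frac{1}{37151} - 212 = - \frac{7876011}{37151}$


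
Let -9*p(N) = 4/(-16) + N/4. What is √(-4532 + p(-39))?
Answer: I*√40778/3 ≈ 67.312*I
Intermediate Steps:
p(N) = 1/36 - N/36 (p(N) = -(4/(-16) + N/4)/9 = -(4*(-1/16) + N*(¼))/9 = -(-¼ + N/4)/9 = 1/36 - N/36)
√(-4532 + p(-39)) = √(-4532 + (1/36 - 1/36*(-39))) = √(-4532 + (1/36 + 13/12)) = √(-4532 + 10/9) = √(-40778/9) = I*√40778/3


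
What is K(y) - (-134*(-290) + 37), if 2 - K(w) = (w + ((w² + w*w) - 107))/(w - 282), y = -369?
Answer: -25048799/651 ≈ -38477.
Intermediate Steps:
K(w) = 2 - (-107 + w + 2*w²)/(-282 + w) (K(w) = 2 - (w + ((w² + w*w) - 107))/(w - 282) = 2 - (w + ((w² + w²) - 107))/(-282 + w) = 2 - (w + (2*w² - 107))/(-282 + w) = 2 - (w + (-107 + 2*w²))/(-282 + w) = 2 - (-107 + w + 2*w²)/(-282 + w))
K(y) - (-134*(-290) + 37) = (-457 - 369 - 2*(-369)²)/(-282 - 369) - (-134*(-290) + 37) = (-457 - 369 - 2*136161)/(-651) - (38860 + 37) = -(-457 - 369 - 272322)/651 - 1*38897 = -1/651*(-273148) - 38897 = 273148/651 - 38897 = -25048799/651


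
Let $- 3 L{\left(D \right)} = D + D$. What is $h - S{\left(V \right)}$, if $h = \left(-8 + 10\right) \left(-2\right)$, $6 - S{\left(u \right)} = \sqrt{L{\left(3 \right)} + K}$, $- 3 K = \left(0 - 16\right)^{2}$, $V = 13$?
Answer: $-10 + \frac{i \sqrt{786}}{3} \approx -10.0 + 9.3452 i$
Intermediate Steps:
$L{\left(D \right)} = - \frac{2 D}{3}$ ($L{\left(D \right)} = - \frac{D + D}{3} = - \frac{2 D}{3}$)
$K = - \frac{256}{3}$ ($K = - \frac{\left(0 - 16\right)^{2}}{3} = - \frac{\left(-16\right)^{2}}{3} = \left(- \frac{1}{3}\right) 256 = - \frac{256}{3} \approx -85.333$)
$S{\left(u \right)} = 6 - \frac{i \sqrt{786}}{3}$ ($S{\left(u \right)} = 6 - \sqrt{\left(- \frac{2}{3}\right) 3 - \frac{256}{3}} = 6 - \sqrt{-2 - \frac{256}{3}} = 6 - \sqrt{- \frac{262}{3}} = 6 - \frac{i \sqrt{786}}{3}$)
$h = -4$ ($h = 2 \left(-2\right) = -4$)
$h - S{\left(V \right)} = -4 - \left(6 - \frac{i \sqrt{786}}{3}\right) = -10 + \frac{i \sqrt{786}}{3}$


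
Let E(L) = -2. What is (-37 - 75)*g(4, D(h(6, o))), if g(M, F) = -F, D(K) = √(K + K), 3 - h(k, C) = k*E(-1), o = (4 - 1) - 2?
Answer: 112*√30 ≈ 613.45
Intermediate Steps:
o = 1 (o = 3 - 2 = 1)
h(k, C) = 3 + 2*k (h(k, C) = 3 - k*(-2) = 3 - (-2)*k = 3 + 2*k)
D(K) = √2*√K (D(K) = √(2*K) = √2*√K)
(-37 - 75)*g(4, D(h(6, o))) = (-37 - 75)*(-√2*√(3 + 2*6)) = -(-112)*√2*√(3 + 12) = -(-112)*√2*√15 = -(-112)*√30 = 112*√30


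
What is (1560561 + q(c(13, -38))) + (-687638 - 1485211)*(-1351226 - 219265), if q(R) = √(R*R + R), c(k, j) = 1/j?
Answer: 3412441359420 + I*√37/38 ≈ 3.4124e+12 + 0.16007*I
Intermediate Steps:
q(R) = √(R + R²) (q(R) = √(R² + R) = √(R + R²))
(1560561 + q(c(13, -38))) + (-687638 - 1485211)*(-1351226 - 219265) = (1560561 + √((1 + 1/(-38))/(-38))) + (-687638 - 1485211)*(-1351226 - 219265) = (1560561 + √(-(1 - 1/38)/38)) - 2172849*(-1570491) = (1560561 + √(-1/38*37/38)) + 3412439798859 = (1560561 + √(-37/1444)) + 3412439798859 = (1560561 + I*√37/38) + 3412439798859 = 3412441359420 + I*√37/38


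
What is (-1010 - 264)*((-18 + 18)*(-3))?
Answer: 0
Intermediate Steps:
(-1010 - 264)*((-18 + 18)*(-3)) = -0*(-3) = -1274*0 = 0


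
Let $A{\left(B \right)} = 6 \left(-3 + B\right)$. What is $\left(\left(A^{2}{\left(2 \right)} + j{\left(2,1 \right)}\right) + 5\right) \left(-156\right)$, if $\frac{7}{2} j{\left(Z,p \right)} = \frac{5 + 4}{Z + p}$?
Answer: $- \frac{45708}{7} \approx -6529.7$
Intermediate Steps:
$A{\left(B \right)} = -18 + 6 B$
$j{\left(Z,p \right)} = \frac{18}{7 \left(Z + p\right)}$ ($j{\left(Z,p \right)} = \frac{2 \frac{5 + 4}{Z + p}}{7} = \frac{2 \frac{9}{Z + p}}{7} = \frac{18}{7 \left(Z + p\right)}$)
$\left(\left(A^{2}{\left(2 \right)} + j{\left(2,1 \right)}\right) + 5\right) \left(-156\right) = \left(\left(\left(-18 + 6 \cdot 2\right)^{2} + \frac{18}{7 \left(2 + 1\right)}\right) + 5\right) \left(-156\right) = \left(\left(\left(-18 + 12\right)^{2} + \frac{18}{7 \cdot 3}\right) + 5\right) \left(-156\right) = \left(\left(\left(-6\right)^{2} + \frac{18}{7} \cdot \frac{1}{3}\right) + 5\right) \left(-156\right) = \left(\left(36 + \frac{6}{7}\right) + 5\right) \left(-156\right) = \left(\frac{258}{7} + 5\right) \left(-156\right) = \frac{293}{7} \left(-156\right) = - \frac{45708}{7}$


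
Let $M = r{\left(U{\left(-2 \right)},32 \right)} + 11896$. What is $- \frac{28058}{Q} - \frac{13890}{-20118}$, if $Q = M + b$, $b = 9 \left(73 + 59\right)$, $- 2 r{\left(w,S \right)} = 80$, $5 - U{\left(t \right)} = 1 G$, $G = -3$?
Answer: $- \frac{31940807}{21868266} \approx -1.4606$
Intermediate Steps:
$U{\left(t \right)} = 8$ ($U{\left(t \right)} = 5 - 1 \left(-3\right) = 5 - -3 = 5 + 3 = 8$)
$r{\left(w,S \right)} = -40$ ($r{\left(w,S \right)} = \left(- \frac{1}{2}\right) 80 = -40$)
$M = 11856$ ($M = -40 + 11896 = 11856$)
$b = 1188$ ($b = 9 \cdot 132 = 1188$)
$Q = 13044$ ($Q = 11856 + 1188 = 13044$)
$- \frac{28058}{Q} - \frac{13890}{-20118} = - \frac{28058}{13044} - \frac{13890}{-20118} = \left(-28058\right) \frac{1}{13044} - - \frac{2315}{3353} = - \frac{14029}{6522} + \frac{2315}{3353} = - \frac{31940807}{21868266}$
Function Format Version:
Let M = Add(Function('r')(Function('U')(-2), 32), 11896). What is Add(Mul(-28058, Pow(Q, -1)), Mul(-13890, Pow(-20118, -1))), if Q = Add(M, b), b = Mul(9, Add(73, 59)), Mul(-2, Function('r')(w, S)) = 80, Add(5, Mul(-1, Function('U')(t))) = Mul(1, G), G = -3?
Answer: Rational(-31940807, 21868266) ≈ -1.4606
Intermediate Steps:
Function('U')(t) = 8 (Function('U')(t) = Add(5, Mul(-1, Mul(1, -3))) = Add(5, Mul(-1, -3)) = Add(5, 3) = 8)
Function('r')(w, S) = -40 (Function('r')(w, S) = Mul(Rational(-1, 2), 80) = -40)
M = 11856 (M = Add(-40, 11896) = 11856)
b = 1188 (b = Mul(9, 132) = 1188)
Q = 13044 (Q = Add(11856, 1188) = 13044)
Add(Mul(-28058, Pow(Q, -1)), Mul(-13890, Pow(-20118, -1))) = Add(Mul(-28058, Pow(13044, -1)), Mul(-13890, Pow(-20118, -1))) = Add(Mul(-28058, Rational(1, 13044)), Mul(-13890, Rational(-1, 20118))) = Add(Rational(-14029, 6522), Rational(2315, 3353)) = Rational(-31940807, 21868266)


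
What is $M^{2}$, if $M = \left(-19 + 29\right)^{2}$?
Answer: $10000$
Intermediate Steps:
$M = 100$ ($M = 10^{2} = 100$)
$M^{2} = 100^{2} = 10000$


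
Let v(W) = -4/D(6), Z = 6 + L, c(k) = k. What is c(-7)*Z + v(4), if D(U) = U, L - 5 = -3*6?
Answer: 145/3 ≈ 48.333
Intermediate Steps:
L = -13 (L = 5 - 3*6 = 5 - 18 = -13)
Z = -7 (Z = 6 - 13 = -7)
v(W) = -⅔ (v(W) = -4/6 = -4*⅙ = -⅔)
c(-7)*Z + v(4) = -7*(-7) - ⅔ = 49 - ⅔ = 145/3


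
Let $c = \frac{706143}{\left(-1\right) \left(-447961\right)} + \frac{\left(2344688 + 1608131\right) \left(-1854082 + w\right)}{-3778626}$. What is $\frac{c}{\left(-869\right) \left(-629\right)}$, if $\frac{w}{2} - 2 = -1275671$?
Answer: $\frac{3900359209373029649}{462609492735994593} \approx 8.4312$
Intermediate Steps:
$w = -2551338$ ($w = 4 + 2 \left(-1275671\right) = 4 - 2551342 = -2551338$)
$c = \frac{3900359209373029649}{846338540793}$ ($c = \frac{706143}{\left(-1\right) \left(-447961\right)} + \frac{\left(2344688 + 1608131\right) \left(-1854082 - 2551338\right)}{-3778626} = \frac{706143}{447961} + 3952819 \left(-4405420\right) \left(- \frac{1}{3778626}\right) = 706143 \cdot \frac{1}{447961} - - \frac{8706913939490}{1889313} = \frac{706143}{447961} + \frac{8706913939490}{1889313} = \frac{3900359209373029649}{846338540793} \approx 4.6085 \cdot 10^{6}$)
$\frac{c}{\left(-869\right) \left(-629\right)} = \frac{3900359209373029649}{846338540793 \left(\left(-869\right) \left(-629\right)\right)} = \frac{3900359209373029649}{846338540793 \cdot 546601} = \frac{3900359209373029649}{846338540793} \cdot \frac{1}{546601} = \frac{3900359209373029649}{462609492735994593}$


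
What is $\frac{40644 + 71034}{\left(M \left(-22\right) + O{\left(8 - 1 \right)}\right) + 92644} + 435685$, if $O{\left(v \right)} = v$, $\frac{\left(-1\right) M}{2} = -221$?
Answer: $\frac{36130161673}{82927} \approx 4.3569 \cdot 10^{5}$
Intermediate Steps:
$M = 442$ ($M = \left(-2\right) \left(-221\right) = 442$)
$\frac{40644 + 71034}{\left(M \left(-22\right) + O{\left(8 - 1 \right)}\right) + 92644} + 435685 = \frac{40644 + 71034}{\left(442 \left(-22\right) + \left(8 - 1\right)\right) + 92644} + 435685 = \frac{111678}{\left(-9724 + 7\right) + 92644} + 435685 = \frac{111678}{-9717 + 92644} + 435685 = \frac{111678}{82927} + 435685 = \frac{36130161673}{82927}$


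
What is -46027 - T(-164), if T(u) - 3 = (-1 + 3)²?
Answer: -46034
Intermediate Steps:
T(u) = 7 (T(u) = 3 + (-1 + 3)² = 3 + 2² = 3 + 4 = 7)
-46027 - T(-164) = -46027 - 1*7 = -46027 - 7 = -46034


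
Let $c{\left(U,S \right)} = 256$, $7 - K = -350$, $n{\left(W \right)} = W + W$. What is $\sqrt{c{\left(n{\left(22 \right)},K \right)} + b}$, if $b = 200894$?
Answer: $15 \sqrt{894} \approx 448.5$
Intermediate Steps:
$n{\left(W \right)} = 2 W$
$K = 357$ ($K = 7 - -350 = 7 + 350 = 357$)
$\sqrt{c{\left(n{\left(22 \right)},K \right)} + b} = \sqrt{256 + 200894} = \sqrt{201150} = 15 \sqrt{894}$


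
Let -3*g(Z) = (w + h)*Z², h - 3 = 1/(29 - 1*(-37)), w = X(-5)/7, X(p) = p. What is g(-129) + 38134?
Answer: 3907149/154 ≈ 25371.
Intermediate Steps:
w = -5/7 ≈ -0.71429
h = 199/66 (h = 3 + 1/(29 - 1*(-37)) = 3 + 1/(29 + 37) = 3 + 1/66 = 199/66 ≈ 3.0152)
g(Z) = -1063*Z²/1386 (g(Z) = -(-5/7 + 199/66)*Z²/3 = -1063*Z²/1386)
g(-129) + 38134 = -1063/1386*(-129)² + 38134 = -1063/1386*16641 + 38134 = -1965487/154 + 38134 = 3907149/154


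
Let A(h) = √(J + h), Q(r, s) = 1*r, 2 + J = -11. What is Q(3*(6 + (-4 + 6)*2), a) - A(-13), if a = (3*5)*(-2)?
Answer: 30 - I*√26 ≈ 30.0 - 5.099*I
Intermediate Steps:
J = -13 (J = -2 - 11 = -13)
a = -30 (a = 15*(-2) = -30)
Q(r, s) = r
A(h) = √(-13 + h)
Q(3*(6 + (-4 + 6)*2), a) - A(-13) = 3*(6 + (-4 + 6)*2) - √(-13 - 13) = 3*(6 + 2*2) - √(-26) = 3*(6 + 4) - I*√26 = 3*10 - I*√26 = 30 - I*√26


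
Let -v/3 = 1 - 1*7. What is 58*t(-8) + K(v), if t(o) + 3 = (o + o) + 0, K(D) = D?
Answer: -1084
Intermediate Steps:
v = 18 (v = -3*(1 - 1*7) = -3*(1 - 7) = -3*(-6) = 18)
t(o) = -3 + 2*o (t(o) = -3 + ((o + o) + 0) = -3 + (2*o + 0) = -3 + 2*o)
58*t(-8) + K(v) = 58*(-3 + 2*(-8)) + 18 = 58*(-3 - 16) + 18 = 58*(-19) + 18 = -1102 + 18 = -1084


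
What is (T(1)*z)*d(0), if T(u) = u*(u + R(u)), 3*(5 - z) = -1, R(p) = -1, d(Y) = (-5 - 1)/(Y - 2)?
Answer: 0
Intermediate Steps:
d(Y) = -6/(-2 + Y)
z = 16/3 (z = 5 - ⅓*(-1) = 5 + ⅓ = 16/3 ≈ 5.3333)
T(u) = u*(-1 + u) (T(u) = u*(u - 1) = u*(-1 + u))
(T(1)*z)*d(0) = ((1*(-1 + 1))*(16/3))*(-6/(-2 + 0)) = ((1*0)*(16/3))*(-6/(-2)) = (0*(16/3))*(-6*(-½)) = 0*3 = 0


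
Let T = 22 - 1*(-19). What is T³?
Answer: 68921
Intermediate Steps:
T = 41 (T = 22 + 19 = 41)
T³ = 41³ = 68921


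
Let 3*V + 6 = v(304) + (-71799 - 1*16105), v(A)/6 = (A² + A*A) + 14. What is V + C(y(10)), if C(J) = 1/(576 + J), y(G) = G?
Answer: 598403279/1758 ≈ 3.4039e+5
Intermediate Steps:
v(A) = 84 + 12*A² (v(A) = 6*((A² + A*A) + 14) = 6*((A² + A²) + 14) = 6*(2*A² + 14) = 6*(14 + 2*A²) = 84 + 12*A²)
V = 1021166/3 (V = -2 + ((84 + 12*304²) + (-71799 - 1*16105))/3 = -2 + ((84 + 12*92416) + (-71799 - 16105))/3 = -2 + ((84 + 1108992) - 87904)/3 = -2 + (1109076 - 87904)/3 = -2 + (⅓)*1021172 = -2 + 1021172/3 = 1021166/3 ≈ 3.4039e+5)
V + C(y(10)) = 1021166/3 + 1/(576 + 10) = 1021166/3 + 1/586 = 598403279/1758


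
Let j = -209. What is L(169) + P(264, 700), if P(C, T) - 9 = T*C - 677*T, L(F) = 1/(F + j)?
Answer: -11563641/40 ≈ -2.8909e+5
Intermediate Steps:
L(F) = 1/(-209 + F) (L(F) = 1/(F - 209) = 1/(-209 + F))
P(C, T) = 9 - 677*T + C*T (P(C, T) = 9 + (T*C - 677*T) = 9 + (C*T - 677*T) = 9 + (-677*T + C*T) = 9 - 677*T + C*T)
L(169) + P(264, 700) = 1/(-209 + 169) + (9 - 677*700 + 264*700) = 1/(-40) + (9 - 473900 + 184800) = -1/40 - 289091 = -11563641/40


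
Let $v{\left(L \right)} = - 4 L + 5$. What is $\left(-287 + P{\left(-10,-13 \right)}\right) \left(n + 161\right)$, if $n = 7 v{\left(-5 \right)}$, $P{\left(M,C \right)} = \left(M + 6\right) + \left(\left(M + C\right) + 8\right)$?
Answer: $-102816$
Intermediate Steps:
$v{\left(L \right)} = 5 - 4 L$
$P{\left(M,C \right)} = 14 + C + 2 M$ ($P{\left(M,C \right)} = \left(6 + M\right) + \left(\left(C + M\right) + 8\right) = \left(6 + M\right) + \left(8 + C + M\right) = 14 + C + 2 M$)
$n = 175$ ($n = 7 \left(5 - -20\right) = 7 \left(5 + 20\right) = 7 \cdot 25 = 175$)
$\left(-287 + P{\left(-10,-13 \right)}\right) \left(n + 161\right) = \left(-287 + \left(14 - 13 + 2 \left(-10\right)\right)\right) \left(175 + 161\right) = \left(-287 - 19\right) 336 = \left(-306\right) 336 = -102816$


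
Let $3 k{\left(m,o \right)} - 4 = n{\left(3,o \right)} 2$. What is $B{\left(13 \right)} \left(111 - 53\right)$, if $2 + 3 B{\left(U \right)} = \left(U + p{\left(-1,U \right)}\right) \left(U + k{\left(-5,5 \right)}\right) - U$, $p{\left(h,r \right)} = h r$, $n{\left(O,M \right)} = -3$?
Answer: $-290$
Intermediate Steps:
$k{\left(m,o \right)} = - \frac{2}{3}$ ($k{\left(m,o \right)} = \frac{4}{3} + \frac{\left(-3\right) 2}{3} = \frac{4}{3} + \frac{1}{3} \left(-6\right) = \frac{4}{3} - 2 = - \frac{2}{3}$)
$B{\left(U \right)} = - \frac{2}{3} - \frac{U}{3}$ ($B{\left(U \right)} = - \frac{2}{3} + \frac{\left(U - U\right) \left(U - \frac{2}{3}\right) - U}{3} = - \frac{2}{3} + \frac{0 \left(- \frac{2}{3} + U\right) - U}{3} = - \frac{2}{3} + \frac{0 - U}{3} = - \frac{2}{3} + \frac{\left(-1\right) U}{3} = - \frac{2}{3} - \frac{U}{3}$)
$B{\left(13 \right)} \left(111 - 53\right) = \left(- \frac{2}{3} - \frac{13}{3}\right) \left(111 - 53\right) = \left(- \frac{2}{3} - \frac{13}{3}\right) 58 = \left(-5\right) 58 = -290$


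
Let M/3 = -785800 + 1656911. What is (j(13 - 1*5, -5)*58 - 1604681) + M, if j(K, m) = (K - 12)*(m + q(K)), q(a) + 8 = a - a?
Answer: 1011668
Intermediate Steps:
M = 2613333 (M = 3*(-785800 + 1656911) = 3*871111 = 2613333)
q(a) = -8 (q(a) = -8 + (a - a) = -8 + 0 = -8)
j(K, m) = (-12 + K)*(-8 + m) (j(K, m) = (K - 12)*(m - 8) = (-12 + K)*(-8 + m))
(j(13 - 1*5, -5)*58 - 1604681) + M = ((96 - 12*(-5) - 8*(13 - 1*5) + (13 - 1*5)*(-5))*58 - 1604681) + 2613333 = ((96 + 60 - 8*(13 - 5) + (13 - 5)*(-5))*58 - 1604681) + 2613333 = ((96 + 60 - 8*8 + 8*(-5))*58 - 1604681) + 2613333 = ((96 + 60 - 64 - 40)*58 - 1604681) + 2613333 = (52*58 - 1604681) + 2613333 = (3016 - 1604681) + 2613333 = -1601665 + 2613333 = 1011668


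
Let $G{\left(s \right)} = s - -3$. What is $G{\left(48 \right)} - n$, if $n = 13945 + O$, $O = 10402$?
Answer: $-24296$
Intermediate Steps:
$n = 24347$ ($n = 13945 + 10402 = 24347$)
$G{\left(s \right)} = 3 + s$ ($G{\left(s \right)} = s + 3 = 3 + s$)
$G{\left(48 \right)} - n = \left(3 + 48\right) - 24347 = 51 - 24347 = -24296$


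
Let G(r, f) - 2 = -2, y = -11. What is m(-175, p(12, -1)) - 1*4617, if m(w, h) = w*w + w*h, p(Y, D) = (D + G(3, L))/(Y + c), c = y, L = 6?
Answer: 26183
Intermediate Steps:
G(r, f) = 0 (G(r, f) = 2 - 2 = 0)
c = -11
p(Y, D) = D/(-11 + Y) (p(Y, D) = (D + 0)/(Y - 11) = D/(-11 + Y))
m(w, h) = w² + h*w
m(-175, p(12, -1)) - 1*4617 = -175*(-1/(-11 + 12) - 175) - 1*4617 = -175*(-1/1 - 175) - 4617 = -175*(-1*1 - 175) - 4617 = -175*(-1 - 175) - 4617 = -175*(-176) - 4617 = 30800 - 4617 = 26183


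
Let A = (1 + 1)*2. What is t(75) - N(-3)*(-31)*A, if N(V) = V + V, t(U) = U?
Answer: -669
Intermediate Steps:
A = 4 (A = 2*2 = 4)
N(V) = 2*V
t(75) - N(-3)*(-31)*A = 75 - (2*(-3))*(-31)*4 = 75 - (-6*(-31))*4 = 75 - 186*4 = 75 - 1*744 = 75 - 744 = -669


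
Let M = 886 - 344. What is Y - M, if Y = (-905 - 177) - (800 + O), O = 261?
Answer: -2685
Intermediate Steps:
M = 542
Y = -2143 (Y = (-905 - 177) - (800 + 261) = -1082 - 1*1061 = -1082 - 1061 = -2143)
Y - M = -2143 - 1*542 = -2143 - 542 = -2685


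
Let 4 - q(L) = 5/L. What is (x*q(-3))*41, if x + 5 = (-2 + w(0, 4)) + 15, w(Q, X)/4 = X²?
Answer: 16728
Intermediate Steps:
q(L) = 4 - 5/L
w(Q, X) = 4*X²
x = 72 (x = -5 + ((-2 + 4*4²) + 15) = -5 + ((-2 + 4*16) + 15) = -5 + ((-2 + 64) + 15) = -5 + (62 + 15) = -5 + 77 = 72)
(x*q(-3))*41 = (72*(4 - 5/(-3)))*41 = (72*(4 - 5*(-⅓)))*41 = (72*(4 + 5/3))*41 = (72*(17/3))*41 = 408*41 = 16728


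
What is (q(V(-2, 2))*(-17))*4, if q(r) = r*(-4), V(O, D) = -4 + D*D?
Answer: 0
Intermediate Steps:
V(O, D) = -4 + D²
q(r) = -4*r
(q(V(-2, 2))*(-17))*4 = (-4*(-4 + 2²)*(-17))*4 = (-4*(-4 + 4)*(-17))*4 = (-4*0*(-17))*4 = (0*(-17))*4 = 0*4 = 0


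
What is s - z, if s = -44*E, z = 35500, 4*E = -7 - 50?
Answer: -34873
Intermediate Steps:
E = -57/4 (E = (-7 - 50)/4 = (¼)*(-57) = -57/4 ≈ -14.250)
s = 627 (s = -44*(-57/4) = 627)
s - z = 627 - 1*35500 = 627 - 35500 = -34873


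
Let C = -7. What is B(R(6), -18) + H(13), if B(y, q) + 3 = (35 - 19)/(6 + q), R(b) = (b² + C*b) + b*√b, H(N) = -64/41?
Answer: -725/123 ≈ -5.8943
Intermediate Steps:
H(N) = -64/41 (H(N) = -64*1/41 = -64/41)
R(b) = b² + b^(3/2) - 7*b (R(b) = (b² - 7*b) + b*√b = (b² - 7*b) + b^(3/2) = b² + b^(3/2) - 7*b)
B(y, q) = -3 + 16/(6 + q) (B(y, q) = -3 + (35 - 19)/(6 + q) = -3 + 16/(6 + q))
B(R(6), -18) + H(13) = (-2 - 3*(-18))/(6 - 18) - 64/41 = (-2 + 54)/(-12) - 64/41 = -1/12*52 - 64/41 = -13/3 - 64/41 = -725/123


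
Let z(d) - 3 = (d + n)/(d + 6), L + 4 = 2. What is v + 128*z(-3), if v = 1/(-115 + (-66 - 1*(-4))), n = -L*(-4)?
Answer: -5035/59 ≈ -85.339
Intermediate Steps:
L = -2 (L = -4 + 2 = -2)
n = -8 (n = -(-2)*(-4) = -1*8 = -8)
z(d) = 3 + (-8 + d)/(6 + d) (z(d) = 3 + (d - 8)/(d + 6) = 3 + (-8 + d)/(6 + d))
v = -1/177 (v = 1/(-115 + (-66 + 4)) = 1/(-115 - 62) = 1/(-177) = -1/177 ≈ -0.0056497)
v + 128*z(-3) = -1/177 + 128*(2*(5 + 2*(-3))/(6 - 3)) = -1/177 + 128*(2*(5 - 6)/3) = -1/177 + 128*(2*(1/3)*(-1)) = -1/177 + 128*(-2/3) = -1/177 - 256/3 = -5035/59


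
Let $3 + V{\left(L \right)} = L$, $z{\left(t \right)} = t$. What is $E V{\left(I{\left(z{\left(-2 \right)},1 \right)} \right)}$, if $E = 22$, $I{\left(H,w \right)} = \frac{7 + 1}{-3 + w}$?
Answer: $-154$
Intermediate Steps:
$I{\left(H,w \right)} = \frac{8}{-3 + w}$
$V{\left(L \right)} = -3 + L$
$E V{\left(I{\left(z{\left(-2 \right)},1 \right)} \right)} = 22 \left(-3 + \frac{8}{-3 + 1}\right) = 22 \left(-3 + \frac{8}{-2}\right) = 22 \left(-3 + 8 \left(- \frac{1}{2}\right)\right) = 22 \left(-3 - 4\right) = 22 \left(-7\right) = -154$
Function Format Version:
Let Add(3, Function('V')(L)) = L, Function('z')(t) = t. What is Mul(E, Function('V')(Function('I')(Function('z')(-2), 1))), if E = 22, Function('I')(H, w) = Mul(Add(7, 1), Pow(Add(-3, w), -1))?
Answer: -154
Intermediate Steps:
Function('I')(H, w) = Mul(8, Pow(Add(-3, w), -1))
Function('V')(L) = Add(-3, L)
Mul(E, Function('V')(Function('I')(Function('z')(-2), 1))) = Mul(22, Add(-3, Mul(8, Pow(Add(-3, 1), -1)))) = Mul(22, Add(-3, Mul(8, Pow(-2, -1)))) = Mul(22, Add(-3, Mul(8, Rational(-1, 2)))) = Mul(22, Add(-3, -4)) = Mul(22, -7) = -154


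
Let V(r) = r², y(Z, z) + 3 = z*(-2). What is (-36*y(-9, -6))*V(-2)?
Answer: -1296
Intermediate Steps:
y(Z, z) = -3 - 2*z (y(Z, z) = -3 + z*(-2) = -3 - 2*z)
(-36*y(-9, -6))*V(-2) = -36*(-3 - 2*(-6))*(-2)² = -36*(-3 + 12)*4 = -36*9*4 = -324*4 = -1296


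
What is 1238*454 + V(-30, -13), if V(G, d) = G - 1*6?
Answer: 562016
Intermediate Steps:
V(G, d) = -6 + G (V(G, d) = G - 6 = -6 + G)
1238*454 + V(-30, -13) = 1238*454 + (-6 - 30) = 562052 - 36 = 562016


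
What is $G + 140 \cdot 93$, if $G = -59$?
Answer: $12961$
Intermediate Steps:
$G + 140 \cdot 93 = -59 + 140 \cdot 93 = -59 + 13020 = 12961$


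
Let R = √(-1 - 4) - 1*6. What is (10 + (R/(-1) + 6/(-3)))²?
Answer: (14 - I*√5)² ≈ 191.0 - 62.61*I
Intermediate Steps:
R = -6 + I*√5 (R = √(-5) - 6 = I*√5 - 6 = -6 + I*√5 ≈ -6.0 + 2.2361*I)
(10 + (R/(-1) + 6/(-3)))² = (10 + ((-6 + I*√5)/(-1) + 6/(-3)))² = (10 + ((-6 + I*√5)*(-1) + 6*(-⅓)))² = (10 + ((6 - I*√5) - 2))² = (10 + (4 - I*√5))² = (14 - I*√5)²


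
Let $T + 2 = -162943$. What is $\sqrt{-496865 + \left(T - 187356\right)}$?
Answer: $i \sqrt{847166} \approx 920.42 i$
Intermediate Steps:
$T = -162945$ ($T = -2 - 162943 = -162945$)
$\sqrt{-496865 + \left(T - 187356\right)} = \sqrt{-496865 - 350301} = \sqrt{-847166} = i \sqrt{847166}$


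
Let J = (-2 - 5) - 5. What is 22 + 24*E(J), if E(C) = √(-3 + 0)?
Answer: 22 + 24*I*√3 ≈ 22.0 + 41.569*I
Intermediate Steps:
J = -12 (J = -7 - 5 = -12)
E(C) = I*√3 (E(C) = √(-3) = I*√3)
22 + 24*E(J) = 22 + 24*(I*√3) = 22 + 24*I*√3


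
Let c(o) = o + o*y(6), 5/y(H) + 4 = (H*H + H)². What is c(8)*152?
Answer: 13414/11 ≈ 1219.5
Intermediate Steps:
y(H) = 5/(-4 + (H + H²)²) (y(H) = 5/(-4 + (H*H + H)²) = 5/(-4 + (H² + H)²) = 5/(-4 + (H + H²)²))
c(o) = 353*o/352 (c(o) = o + o*(5/(-4 + 6²*(1 + 6)²)) = o + o*(5/(-4 + 36*7²)) = o + o*(5/(-4 + 36*49)) = o + o*(5/(-4 + 1764)) = o + o*(5/1760) = o + o*(5*(1/1760)) = o + o*(1/352) = o + o/352 = 353*o/352)
c(8)*152 = ((353/352)*8)*152 = (353/44)*152 = 13414/11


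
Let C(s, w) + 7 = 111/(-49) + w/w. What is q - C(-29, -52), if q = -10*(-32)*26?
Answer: 408085/49 ≈ 8328.3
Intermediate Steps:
C(s, w) = -405/49 (C(s, w) = -7 + (111/(-49) + w/w) = -7 + (111*(-1/49) + 1) = -7 + (-111/49 + 1) = -7 - 62/49 = -405/49)
q = 8320 (q = 320*26 = 8320)
q - C(-29, -52) = 8320 - 1*(-405/49) = 8320 + 405/49 = 408085/49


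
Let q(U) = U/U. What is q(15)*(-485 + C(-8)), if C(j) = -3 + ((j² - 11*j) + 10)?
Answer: -326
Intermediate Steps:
q(U) = 1
C(j) = 7 + j² - 11*j (C(j) = -3 + (10 + j² - 11*j) = 7 + j² - 11*j)
q(15)*(-485 + C(-8)) = 1*(-485 + (7 + (-8)² - 11*(-8))) = 1*(-485 + (7 + 64 + 88)) = 1*(-485 + 159) = 1*(-326) = -326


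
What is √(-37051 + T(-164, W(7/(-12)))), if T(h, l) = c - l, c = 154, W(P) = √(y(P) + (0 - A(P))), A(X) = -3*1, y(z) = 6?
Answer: 30*I*√41 ≈ 192.09*I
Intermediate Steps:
A(X) = -3
W(P) = 3 (W(P) = √(6 + (0 - 1*(-3))) = √(6 + (0 + 3)) = √(6 + 3) = √9 = 3)
T(h, l) = 154 - l
√(-37051 + T(-164, W(7/(-12)))) = √(-37051 + (154 - 1*3)) = √(-37051 + (154 - 3)) = √(-37051 + 151) = √(-36900) = 30*I*√41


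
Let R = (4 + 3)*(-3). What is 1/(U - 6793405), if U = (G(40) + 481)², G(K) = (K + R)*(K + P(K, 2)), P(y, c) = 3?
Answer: -1/5108601 ≈ -1.9575e-7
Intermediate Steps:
R = -21 (R = 7*(-3) = -21)
G(K) = (-21 + K)*(3 + K) (G(K) = (K - 21)*(K + 3) = (-21 + K)*(3 + K))
U = 1684804 (U = ((-63 + 40² - 18*40) + 481)² = ((-63 + 1600 - 720) + 481)² = (817 + 481)² = 1298² = 1684804)
1/(U - 6793405) = 1/(1684804 - 6793405) = 1/(-5108601) = -1/5108601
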